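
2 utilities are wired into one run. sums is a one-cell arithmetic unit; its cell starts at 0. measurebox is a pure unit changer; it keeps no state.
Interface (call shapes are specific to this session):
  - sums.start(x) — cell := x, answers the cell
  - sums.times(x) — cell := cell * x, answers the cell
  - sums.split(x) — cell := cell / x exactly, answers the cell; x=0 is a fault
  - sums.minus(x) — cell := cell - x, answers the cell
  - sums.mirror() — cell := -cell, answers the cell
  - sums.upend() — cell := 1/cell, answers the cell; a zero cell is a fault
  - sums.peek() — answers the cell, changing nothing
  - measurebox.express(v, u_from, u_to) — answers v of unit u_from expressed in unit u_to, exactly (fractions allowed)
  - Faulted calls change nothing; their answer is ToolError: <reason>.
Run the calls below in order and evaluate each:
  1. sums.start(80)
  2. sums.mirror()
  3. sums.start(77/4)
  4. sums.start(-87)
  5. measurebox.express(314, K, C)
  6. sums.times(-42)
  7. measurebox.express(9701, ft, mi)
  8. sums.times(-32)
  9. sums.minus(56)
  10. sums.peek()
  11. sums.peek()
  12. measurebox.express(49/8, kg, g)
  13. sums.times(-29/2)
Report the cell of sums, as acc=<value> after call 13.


Answer: acc=1696268

Derivation:
[in] sums.start x: 80
= 80
[in] sums.mirror
= -80
[in] sums.start x: 77/4
= 77/4
[in] sums.start x: -87
= -87
[in] measurebox.express v: 314 u_from: K u_to: C
= 817/20
[in] sums.times x: -42
= 3654
[in] measurebox.express v: 9701 u_from: ft u_to: mi
= 9701/5280
[in] sums.times x: -32
= -116928
[in] sums.minus x: 56
= -116984
[in] sums.peek
= -116984
[in] sums.peek
= -116984
[in] measurebox.express v: 49/8 u_from: kg u_to: g
= 6125
[in] sums.times x: -29/2
= 1696268


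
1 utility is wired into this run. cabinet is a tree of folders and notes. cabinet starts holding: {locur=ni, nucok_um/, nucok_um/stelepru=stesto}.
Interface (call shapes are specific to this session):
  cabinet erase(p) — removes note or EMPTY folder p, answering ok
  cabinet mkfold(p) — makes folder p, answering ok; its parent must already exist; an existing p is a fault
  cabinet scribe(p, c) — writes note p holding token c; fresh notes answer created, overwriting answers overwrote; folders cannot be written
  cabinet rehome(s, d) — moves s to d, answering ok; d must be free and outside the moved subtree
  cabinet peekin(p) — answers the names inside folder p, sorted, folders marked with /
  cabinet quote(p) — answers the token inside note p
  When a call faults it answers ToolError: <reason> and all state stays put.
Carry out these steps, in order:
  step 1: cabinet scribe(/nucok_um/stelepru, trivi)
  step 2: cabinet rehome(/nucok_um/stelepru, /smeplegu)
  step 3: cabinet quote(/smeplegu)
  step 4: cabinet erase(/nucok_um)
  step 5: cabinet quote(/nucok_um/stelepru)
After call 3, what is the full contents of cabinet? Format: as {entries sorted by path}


Answer: {locur=ni, nucok_um/, smeplegu=trivi}

Derivation:
·→ cabinet scribe(/nucok_um/stelepru, trivi)
·← overwrote
·→ cabinet rehome(/nucok_um/stelepru, /smeplegu)
·← ok
·→ cabinet quote(/smeplegu)
·← trivi
·→ cabinet erase(/nucok_um)
·← ok
·→ cabinet quote(/nucok_um/stelepru)
·← ToolError: not found


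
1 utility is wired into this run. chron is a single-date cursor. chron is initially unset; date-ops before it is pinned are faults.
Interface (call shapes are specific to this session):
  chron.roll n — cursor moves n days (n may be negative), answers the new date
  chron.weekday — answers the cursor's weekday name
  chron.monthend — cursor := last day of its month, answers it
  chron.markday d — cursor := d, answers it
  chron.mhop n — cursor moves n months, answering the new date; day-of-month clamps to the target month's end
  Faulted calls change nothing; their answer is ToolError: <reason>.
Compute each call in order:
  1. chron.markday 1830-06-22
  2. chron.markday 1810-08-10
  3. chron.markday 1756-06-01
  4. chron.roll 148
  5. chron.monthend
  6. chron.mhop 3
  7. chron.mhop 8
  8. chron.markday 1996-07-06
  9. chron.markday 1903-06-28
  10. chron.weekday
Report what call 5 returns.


% markday d=1830-06-22
:: 1830-06-22
% markday d=1810-08-10
:: 1810-08-10
% markday d=1756-06-01
:: 1756-06-01
% roll n=148
:: 1756-10-27
% monthend
:: 1756-10-31
% mhop n=3
:: 1757-01-31
% mhop n=8
:: 1757-09-30
% markday d=1996-07-06
:: 1996-07-06
% markday d=1903-06-28
:: 1903-06-28
% weekday
:: Sunday

Answer: 1756-10-31


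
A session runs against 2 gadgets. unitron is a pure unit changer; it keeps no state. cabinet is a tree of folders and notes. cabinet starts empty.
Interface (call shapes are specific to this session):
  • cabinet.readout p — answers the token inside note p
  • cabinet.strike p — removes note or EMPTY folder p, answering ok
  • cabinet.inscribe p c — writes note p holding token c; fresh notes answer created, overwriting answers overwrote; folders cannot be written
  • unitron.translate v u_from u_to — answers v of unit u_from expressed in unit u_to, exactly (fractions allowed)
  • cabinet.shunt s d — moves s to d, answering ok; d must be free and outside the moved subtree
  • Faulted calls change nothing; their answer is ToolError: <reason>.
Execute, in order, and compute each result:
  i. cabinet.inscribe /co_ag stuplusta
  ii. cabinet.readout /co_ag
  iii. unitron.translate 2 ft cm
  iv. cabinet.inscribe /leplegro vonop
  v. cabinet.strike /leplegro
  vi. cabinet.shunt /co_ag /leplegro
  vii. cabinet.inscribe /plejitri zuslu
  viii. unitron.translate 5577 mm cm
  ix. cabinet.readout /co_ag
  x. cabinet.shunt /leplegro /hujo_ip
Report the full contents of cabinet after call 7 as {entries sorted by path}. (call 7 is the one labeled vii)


// 1. inscribe(/co_ag, stuplusta) => created
// 2. readout(/co_ag) => stuplusta
// 3. translate(2, ft, cm) => 1524/25
// 4. inscribe(/leplegro, vonop) => created
// 5. strike(/leplegro) => ok
// 6. shunt(/co_ag, /leplegro) => ok
// 7. inscribe(/plejitri, zuslu) => created
// 8. translate(5577, mm, cm) => 5577/10
// 9. readout(/co_ag) => ToolError: not found
// 10. shunt(/leplegro, /hujo_ip) => ok

Answer: {leplegro=stuplusta, plejitri=zuslu}


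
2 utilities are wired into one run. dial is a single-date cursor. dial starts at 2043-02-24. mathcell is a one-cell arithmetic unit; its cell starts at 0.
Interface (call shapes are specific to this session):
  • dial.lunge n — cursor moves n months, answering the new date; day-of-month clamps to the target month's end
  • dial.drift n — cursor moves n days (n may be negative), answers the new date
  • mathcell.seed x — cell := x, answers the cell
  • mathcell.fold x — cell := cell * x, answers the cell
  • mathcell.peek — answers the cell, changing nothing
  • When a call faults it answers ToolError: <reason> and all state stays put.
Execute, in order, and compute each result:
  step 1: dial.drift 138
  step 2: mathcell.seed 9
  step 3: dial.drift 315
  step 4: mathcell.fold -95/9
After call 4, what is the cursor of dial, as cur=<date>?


I call dial.drift on n=138, and get 2043-07-12.
Using mathcell.seed on x=9, and see 9.
Invoking dial.drift on n=315, and observe 2044-05-22.
I invoke mathcell.fold on x=-95/9: -95.

Answer: cur=2044-05-22


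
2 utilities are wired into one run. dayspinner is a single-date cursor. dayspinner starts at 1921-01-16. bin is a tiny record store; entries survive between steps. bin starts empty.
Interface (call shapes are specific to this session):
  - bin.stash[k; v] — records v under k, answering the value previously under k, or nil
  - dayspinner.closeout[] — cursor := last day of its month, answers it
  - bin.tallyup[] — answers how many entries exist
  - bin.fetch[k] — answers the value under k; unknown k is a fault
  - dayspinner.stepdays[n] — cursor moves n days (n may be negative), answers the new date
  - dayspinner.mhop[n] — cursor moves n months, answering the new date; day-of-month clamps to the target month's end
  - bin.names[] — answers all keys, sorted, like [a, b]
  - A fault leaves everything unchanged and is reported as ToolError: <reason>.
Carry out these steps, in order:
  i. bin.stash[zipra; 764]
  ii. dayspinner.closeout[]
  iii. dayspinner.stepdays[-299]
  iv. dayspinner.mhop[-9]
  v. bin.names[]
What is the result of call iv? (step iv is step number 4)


Answer: 1919-07-07

Derivation:
% bin.stash k='zipra' v='764'
  nil
% dayspinner.closeout
  1921-01-31
% dayspinner.stepdays n='-299'
  1920-04-07
% dayspinner.mhop n='-9'
  1919-07-07
% bin.names
  [zipra]


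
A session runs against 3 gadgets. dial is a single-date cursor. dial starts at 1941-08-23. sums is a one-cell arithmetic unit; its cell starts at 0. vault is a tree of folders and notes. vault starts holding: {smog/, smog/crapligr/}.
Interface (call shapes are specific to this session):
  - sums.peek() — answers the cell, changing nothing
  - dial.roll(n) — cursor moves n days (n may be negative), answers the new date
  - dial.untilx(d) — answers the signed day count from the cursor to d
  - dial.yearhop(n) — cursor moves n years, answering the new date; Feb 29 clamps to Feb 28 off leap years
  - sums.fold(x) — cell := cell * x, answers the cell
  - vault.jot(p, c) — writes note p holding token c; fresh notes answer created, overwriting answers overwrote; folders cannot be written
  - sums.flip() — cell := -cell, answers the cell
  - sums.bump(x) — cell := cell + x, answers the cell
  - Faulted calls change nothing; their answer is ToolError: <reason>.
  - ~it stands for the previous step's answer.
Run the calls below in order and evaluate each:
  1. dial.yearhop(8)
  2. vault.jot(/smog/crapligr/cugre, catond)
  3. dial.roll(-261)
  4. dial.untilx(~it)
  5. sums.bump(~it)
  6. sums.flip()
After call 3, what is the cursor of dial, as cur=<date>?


% dial.yearhop(n='8') : 1949-08-23
% vault.jot(p='/smog/crapligr/cugre', c='catond') : created
% dial.roll(n='-261') : 1948-12-05
% dial.untilx(d='~it') : 0
% sums.bump(x='~it') : 0
% sums.flip() : 0

Answer: cur=1948-12-05


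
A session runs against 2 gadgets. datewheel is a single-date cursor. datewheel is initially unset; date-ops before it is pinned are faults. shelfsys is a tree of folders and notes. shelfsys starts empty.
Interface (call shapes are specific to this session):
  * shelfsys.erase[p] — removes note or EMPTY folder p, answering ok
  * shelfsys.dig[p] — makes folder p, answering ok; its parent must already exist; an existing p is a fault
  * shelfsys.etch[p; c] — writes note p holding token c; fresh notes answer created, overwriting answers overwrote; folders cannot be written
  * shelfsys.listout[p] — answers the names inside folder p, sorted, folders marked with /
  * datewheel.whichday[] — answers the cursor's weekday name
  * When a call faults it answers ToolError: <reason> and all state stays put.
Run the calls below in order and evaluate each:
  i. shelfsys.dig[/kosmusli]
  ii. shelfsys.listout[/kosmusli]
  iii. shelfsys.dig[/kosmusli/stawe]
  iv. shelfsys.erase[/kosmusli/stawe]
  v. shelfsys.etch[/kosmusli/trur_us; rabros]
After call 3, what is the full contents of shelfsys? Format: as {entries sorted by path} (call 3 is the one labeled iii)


>>> shelfsys.dig p='/kosmusli'
= ok
>>> shelfsys.listout p='/kosmusli'
= []
>>> shelfsys.dig p='/kosmusli/stawe'
= ok
>>> shelfsys.erase p='/kosmusli/stawe'
= ok
>>> shelfsys.etch p='/kosmusli/trur_us' c='rabros'
= created

Answer: {kosmusli/, kosmusli/stawe/}


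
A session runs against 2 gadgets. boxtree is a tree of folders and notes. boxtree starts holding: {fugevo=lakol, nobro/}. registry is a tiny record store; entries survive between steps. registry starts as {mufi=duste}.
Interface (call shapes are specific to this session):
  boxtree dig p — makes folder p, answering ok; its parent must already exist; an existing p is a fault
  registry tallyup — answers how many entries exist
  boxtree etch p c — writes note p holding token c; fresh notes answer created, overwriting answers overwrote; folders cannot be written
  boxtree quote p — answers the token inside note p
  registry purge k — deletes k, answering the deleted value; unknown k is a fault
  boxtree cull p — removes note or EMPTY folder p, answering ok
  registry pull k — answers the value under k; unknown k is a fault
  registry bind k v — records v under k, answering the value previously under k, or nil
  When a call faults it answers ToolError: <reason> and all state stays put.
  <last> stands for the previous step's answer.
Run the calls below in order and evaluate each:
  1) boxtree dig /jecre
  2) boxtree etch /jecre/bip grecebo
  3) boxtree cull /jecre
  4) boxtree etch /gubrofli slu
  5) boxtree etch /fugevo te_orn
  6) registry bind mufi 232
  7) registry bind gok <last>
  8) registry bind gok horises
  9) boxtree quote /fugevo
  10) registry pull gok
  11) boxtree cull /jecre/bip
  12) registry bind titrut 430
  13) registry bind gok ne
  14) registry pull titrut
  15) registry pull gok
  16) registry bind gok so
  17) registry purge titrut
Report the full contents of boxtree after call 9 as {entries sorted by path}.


Answer: {fugevo=te_orn, gubrofli=slu, jecre/, jecre/bip=grecebo, nobro/}

Derivation:
> boxtree dig p='/jecre'
:: ok
> boxtree etch p='/jecre/bip' c='grecebo'
:: created
> boxtree cull p='/jecre'
:: ToolError: not empty
> boxtree etch p='/gubrofli' c='slu'
:: created
> boxtree etch p='/fugevo' c='te_orn'
:: overwrote
> registry bind k='mufi' v='232'
:: duste
> registry bind k='gok' v='<last>'
:: nil
> registry bind k='gok' v='horises'
:: duste
> boxtree quote p='/fugevo'
:: te_orn
> registry pull k='gok'
:: horises
> boxtree cull p='/jecre/bip'
:: ok
> registry bind k='titrut' v='430'
:: nil
> registry bind k='gok' v='ne'
:: horises
> registry pull k='titrut'
:: 430
> registry pull k='gok'
:: ne
> registry bind k='gok' v='so'
:: ne
> registry purge k='titrut'
:: 430


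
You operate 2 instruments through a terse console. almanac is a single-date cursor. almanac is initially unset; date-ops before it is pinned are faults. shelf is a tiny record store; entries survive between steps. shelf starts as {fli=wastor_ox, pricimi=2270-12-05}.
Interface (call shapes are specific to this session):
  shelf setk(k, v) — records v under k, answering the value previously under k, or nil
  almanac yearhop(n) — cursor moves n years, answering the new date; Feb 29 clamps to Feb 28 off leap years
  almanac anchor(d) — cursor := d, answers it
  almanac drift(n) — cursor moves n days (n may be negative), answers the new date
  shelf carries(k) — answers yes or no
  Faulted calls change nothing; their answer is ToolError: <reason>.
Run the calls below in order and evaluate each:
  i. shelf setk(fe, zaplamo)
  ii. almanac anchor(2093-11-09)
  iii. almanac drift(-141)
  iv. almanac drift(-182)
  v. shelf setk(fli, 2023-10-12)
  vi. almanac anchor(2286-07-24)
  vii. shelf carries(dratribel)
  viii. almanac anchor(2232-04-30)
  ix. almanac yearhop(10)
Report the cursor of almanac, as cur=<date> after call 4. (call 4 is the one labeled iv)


Answer: cur=2092-12-21

Derivation:
Step: shelf setk[fe; zaplamo]
Result: nil
Step: almanac anchor[2093-11-09]
Result: 2093-11-09
Step: almanac drift[-141]
Result: 2093-06-21
Step: almanac drift[-182]
Result: 2092-12-21
Step: shelf setk[fli; 2023-10-12]
Result: wastor_ox
Step: almanac anchor[2286-07-24]
Result: 2286-07-24
Step: shelf carries[dratribel]
Result: no
Step: almanac anchor[2232-04-30]
Result: 2232-04-30
Step: almanac yearhop[10]
Result: 2242-04-30


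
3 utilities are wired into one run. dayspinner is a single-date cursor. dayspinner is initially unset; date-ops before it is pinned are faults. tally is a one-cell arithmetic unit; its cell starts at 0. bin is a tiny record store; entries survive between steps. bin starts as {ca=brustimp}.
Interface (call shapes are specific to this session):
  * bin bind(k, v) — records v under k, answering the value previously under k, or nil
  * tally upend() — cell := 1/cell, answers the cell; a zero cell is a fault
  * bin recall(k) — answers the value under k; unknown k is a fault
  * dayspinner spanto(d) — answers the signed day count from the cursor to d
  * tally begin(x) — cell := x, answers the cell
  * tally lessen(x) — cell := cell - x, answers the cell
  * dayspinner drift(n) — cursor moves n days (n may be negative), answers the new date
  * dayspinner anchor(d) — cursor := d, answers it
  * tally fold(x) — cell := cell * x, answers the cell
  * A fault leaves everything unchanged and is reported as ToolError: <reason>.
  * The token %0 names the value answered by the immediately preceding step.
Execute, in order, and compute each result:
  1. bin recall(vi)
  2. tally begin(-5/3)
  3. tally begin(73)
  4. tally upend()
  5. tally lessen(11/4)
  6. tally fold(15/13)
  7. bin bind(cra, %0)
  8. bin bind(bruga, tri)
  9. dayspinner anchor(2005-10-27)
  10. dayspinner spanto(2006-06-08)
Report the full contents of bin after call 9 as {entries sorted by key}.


Answer: {bruga=tri, ca=brustimp, cra=-11985/3796}

Derivation:
# 1. bin recall(vi) -> ToolError: no such key vi
# 2. tally begin(-5/3) -> -5/3
# 3. tally begin(73) -> 73
# 4. tally upend() -> 1/73
# 5. tally lessen(11/4) -> -799/292
# 6. tally fold(15/13) -> -11985/3796
# 7. bin bind(cra, %0) -> nil
# 8. bin bind(bruga, tri) -> nil
# 9. dayspinner anchor(2005-10-27) -> 2005-10-27
# 10. dayspinner spanto(2006-06-08) -> 224


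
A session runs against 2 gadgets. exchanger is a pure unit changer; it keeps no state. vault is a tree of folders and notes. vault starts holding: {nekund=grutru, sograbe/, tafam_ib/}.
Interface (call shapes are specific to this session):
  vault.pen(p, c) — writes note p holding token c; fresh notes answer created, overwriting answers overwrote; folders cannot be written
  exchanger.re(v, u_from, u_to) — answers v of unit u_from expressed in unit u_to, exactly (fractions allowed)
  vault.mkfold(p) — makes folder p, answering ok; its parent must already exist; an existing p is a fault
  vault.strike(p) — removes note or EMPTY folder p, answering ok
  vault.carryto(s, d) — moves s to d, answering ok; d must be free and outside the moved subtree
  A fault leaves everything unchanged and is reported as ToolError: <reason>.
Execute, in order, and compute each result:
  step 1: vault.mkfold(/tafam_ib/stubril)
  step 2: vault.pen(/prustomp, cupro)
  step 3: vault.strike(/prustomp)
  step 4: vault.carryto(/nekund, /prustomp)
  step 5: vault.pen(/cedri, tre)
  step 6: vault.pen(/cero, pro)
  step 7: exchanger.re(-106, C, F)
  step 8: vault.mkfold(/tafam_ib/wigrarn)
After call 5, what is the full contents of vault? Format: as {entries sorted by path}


Answer: {cedri=tre, prustomp=grutru, sograbe/, tafam_ib/, tafam_ib/stubril/}

Derivation:
Do: vault.mkfold[p: /tafam_ib/stubril]
See: ok
Do: vault.pen[p: /prustomp; c: cupro]
See: created
Do: vault.strike[p: /prustomp]
See: ok
Do: vault.carryto[s: /nekund; d: /prustomp]
See: ok
Do: vault.pen[p: /cedri; c: tre]
See: created
Do: vault.pen[p: /cero; c: pro]
See: created
Do: exchanger.re[v: -106; u_from: C; u_to: F]
See: -794/5
Do: vault.mkfold[p: /tafam_ib/wigrarn]
See: ok


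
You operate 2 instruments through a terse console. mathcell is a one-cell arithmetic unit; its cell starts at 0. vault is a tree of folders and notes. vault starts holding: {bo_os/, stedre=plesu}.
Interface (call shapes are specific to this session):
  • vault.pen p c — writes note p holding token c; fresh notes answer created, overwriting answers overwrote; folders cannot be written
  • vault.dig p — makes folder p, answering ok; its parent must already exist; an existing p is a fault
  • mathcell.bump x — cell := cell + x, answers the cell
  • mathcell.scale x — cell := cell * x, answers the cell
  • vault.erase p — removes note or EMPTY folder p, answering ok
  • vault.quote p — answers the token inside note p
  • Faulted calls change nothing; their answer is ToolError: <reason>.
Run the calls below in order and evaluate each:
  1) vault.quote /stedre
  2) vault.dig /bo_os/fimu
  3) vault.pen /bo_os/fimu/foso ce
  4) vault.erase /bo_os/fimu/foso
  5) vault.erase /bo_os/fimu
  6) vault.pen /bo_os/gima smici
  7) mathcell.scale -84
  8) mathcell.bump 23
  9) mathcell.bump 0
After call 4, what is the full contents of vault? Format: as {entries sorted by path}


-> vault.quote(p→/stedre)
<- plesu
-> vault.dig(p→/bo_os/fimu)
<- ok
-> vault.pen(p→/bo_os/fimu/foso, c→ce)
<- created
-> vault.erase(p→/bo_os/fimu/foso)
<- ok
-> vault.erase(p→/bo_os/fimu)
<- ok
-> vault.pen(p→/bo_os/gima, c→smici)
<- created
-> mathcell.scale(x→-84)
<- 0
-> mathcell.bump(x→23)
<- 23
-> mathcell.bump(x→0)
<- 23

Answer: {bo_os/, bo_os/fimu/, stedre=plesu}


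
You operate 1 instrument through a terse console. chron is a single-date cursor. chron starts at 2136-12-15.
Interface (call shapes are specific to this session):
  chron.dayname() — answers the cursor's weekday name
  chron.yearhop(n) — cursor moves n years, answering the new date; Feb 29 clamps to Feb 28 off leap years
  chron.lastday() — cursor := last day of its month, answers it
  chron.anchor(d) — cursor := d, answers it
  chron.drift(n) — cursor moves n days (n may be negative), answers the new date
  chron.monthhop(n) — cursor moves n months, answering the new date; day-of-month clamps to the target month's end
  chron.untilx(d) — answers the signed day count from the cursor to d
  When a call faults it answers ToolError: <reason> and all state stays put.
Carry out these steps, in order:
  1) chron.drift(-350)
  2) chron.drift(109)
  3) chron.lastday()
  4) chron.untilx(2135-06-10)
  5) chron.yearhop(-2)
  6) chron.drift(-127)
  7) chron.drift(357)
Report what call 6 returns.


>> chron.drift(n: -350)
<< 2135-12-31
>> chron.drift(n: 109)
<< 2136-04-18
>> chron.lastday()
<< 2136-04-30
>> chron.untilx(d: 2135-06-10)
<< -325
>> chron.yearhop(n: -2)
<< 2134-04-30
>> chron.drift(n: -127)
<< 2133-12-24
>> chron.drift(n: 357)
<< 2134-12-16

Answer: 2133-12-24


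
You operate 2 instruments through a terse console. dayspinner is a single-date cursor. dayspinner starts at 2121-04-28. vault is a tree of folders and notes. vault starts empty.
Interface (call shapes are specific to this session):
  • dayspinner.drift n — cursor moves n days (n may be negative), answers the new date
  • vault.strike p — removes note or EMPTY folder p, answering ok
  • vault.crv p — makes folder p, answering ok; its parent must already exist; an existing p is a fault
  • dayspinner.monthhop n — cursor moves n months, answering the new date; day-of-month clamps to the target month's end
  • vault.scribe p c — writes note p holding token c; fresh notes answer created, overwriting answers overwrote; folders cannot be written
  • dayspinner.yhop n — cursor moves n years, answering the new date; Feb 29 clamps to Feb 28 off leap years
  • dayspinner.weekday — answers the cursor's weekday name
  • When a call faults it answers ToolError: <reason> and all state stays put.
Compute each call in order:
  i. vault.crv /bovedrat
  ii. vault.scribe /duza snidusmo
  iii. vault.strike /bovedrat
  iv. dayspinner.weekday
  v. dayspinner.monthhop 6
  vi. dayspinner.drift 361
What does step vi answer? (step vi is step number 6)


Answer: 2122-10-24

Derivation:
CALL vault.crv[p: /bovedrat]
RET  ok
CALL vault.scribe[p: /duza; c: snidusmo]
RET  created
CALL vault.strike[p: /bovedrat]
RET  ok
CALL dayspinner.weekday[]
RET  Monday
CALL dayspinner.monthhop[n: 6]
RET  2121-10-28
CALL dayspinner.drift[n: 361]
RET  2122-10-24


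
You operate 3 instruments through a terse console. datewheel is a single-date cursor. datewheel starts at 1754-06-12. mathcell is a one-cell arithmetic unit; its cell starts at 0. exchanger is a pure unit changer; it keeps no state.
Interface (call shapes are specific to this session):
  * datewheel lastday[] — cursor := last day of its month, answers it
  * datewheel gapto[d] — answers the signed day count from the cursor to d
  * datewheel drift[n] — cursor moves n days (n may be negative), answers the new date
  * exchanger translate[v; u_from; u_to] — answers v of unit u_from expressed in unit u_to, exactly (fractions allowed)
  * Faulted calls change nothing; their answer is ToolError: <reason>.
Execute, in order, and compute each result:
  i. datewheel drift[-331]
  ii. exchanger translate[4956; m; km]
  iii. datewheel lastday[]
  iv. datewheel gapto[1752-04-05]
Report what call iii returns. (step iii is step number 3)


Answer: 1753-07-31

Derivation:
[in] datewheel drift n=-331
= 1753-07-16
[in] exchanger translate v=4956 u_from=m u_to=km
= 1239/250
[in] datewheel lastday
= 1753-07-31
[in] datewheel gapto d=1752-04-05
= -482


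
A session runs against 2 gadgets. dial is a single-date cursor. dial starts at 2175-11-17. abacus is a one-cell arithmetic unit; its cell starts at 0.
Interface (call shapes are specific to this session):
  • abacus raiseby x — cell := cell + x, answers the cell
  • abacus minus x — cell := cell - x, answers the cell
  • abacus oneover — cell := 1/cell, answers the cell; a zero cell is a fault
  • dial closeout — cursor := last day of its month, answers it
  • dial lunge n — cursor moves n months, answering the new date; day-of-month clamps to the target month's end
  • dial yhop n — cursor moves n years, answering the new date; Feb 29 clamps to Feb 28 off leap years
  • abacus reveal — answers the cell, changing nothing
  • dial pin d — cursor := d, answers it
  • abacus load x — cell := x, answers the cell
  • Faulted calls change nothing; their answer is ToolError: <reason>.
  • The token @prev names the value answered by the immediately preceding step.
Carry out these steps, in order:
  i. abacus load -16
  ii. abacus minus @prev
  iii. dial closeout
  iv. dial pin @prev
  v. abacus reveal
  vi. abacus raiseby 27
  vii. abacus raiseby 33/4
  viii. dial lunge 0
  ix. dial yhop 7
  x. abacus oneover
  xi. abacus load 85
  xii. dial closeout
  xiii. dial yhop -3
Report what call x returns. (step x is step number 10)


Answer: 4/141

Derivation:
I call abacus load using x='-16', and observe -16.
I call abacus minus using x='@prev', — result: 0.
I call dial closeout, which returns 2175-11-30.
I try dial pin using d='@prev', and observe 2175-11-30.
I invoke abacus reveal(), which returns 0.
Now I run abacus raiseby using x='27', and observe 27.
Using abacus raiseby using x='33/4', giving 141/4.
Now I run dial lunge using n='0', giving 2175-11-30.
I run dial yhop using n='7', yielding 2182-11-30.
Next I call abacus oneover, and see 4/141.
Now I run abacus load using x='85', → 85.
Now I run dial closeout, — result: 2182-11-30.
Invoking dial yhop using n='-3', giving 2179-11-30.


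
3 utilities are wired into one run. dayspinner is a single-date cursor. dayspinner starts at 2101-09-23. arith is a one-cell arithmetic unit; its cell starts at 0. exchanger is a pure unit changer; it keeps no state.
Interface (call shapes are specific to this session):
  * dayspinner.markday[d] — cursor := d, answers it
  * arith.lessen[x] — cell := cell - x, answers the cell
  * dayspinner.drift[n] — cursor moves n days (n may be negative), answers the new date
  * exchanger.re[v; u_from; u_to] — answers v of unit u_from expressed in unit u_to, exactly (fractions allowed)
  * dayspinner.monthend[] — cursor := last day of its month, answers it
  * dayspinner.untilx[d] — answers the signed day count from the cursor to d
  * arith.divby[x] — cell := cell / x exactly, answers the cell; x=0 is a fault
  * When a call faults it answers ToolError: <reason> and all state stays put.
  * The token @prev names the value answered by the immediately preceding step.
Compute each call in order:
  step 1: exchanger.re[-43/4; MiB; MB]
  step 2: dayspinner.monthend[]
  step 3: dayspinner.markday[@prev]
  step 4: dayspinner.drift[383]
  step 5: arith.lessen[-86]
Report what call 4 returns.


// 1. exchanger.re(v=-43/4, u_from=MiB, u_to=MB) ~> -176128/15625
// 2. dayspinner.monthend() ~> 2101-09-30
// 3. dayspinner.markday(d=@prev) ~> 2101-09-30
// 4. dayspinner.drift(n=383) ~> 2102-10-18
// 5. arith.lessen(x=-86) ~> 86

Answer: 2102-10-18


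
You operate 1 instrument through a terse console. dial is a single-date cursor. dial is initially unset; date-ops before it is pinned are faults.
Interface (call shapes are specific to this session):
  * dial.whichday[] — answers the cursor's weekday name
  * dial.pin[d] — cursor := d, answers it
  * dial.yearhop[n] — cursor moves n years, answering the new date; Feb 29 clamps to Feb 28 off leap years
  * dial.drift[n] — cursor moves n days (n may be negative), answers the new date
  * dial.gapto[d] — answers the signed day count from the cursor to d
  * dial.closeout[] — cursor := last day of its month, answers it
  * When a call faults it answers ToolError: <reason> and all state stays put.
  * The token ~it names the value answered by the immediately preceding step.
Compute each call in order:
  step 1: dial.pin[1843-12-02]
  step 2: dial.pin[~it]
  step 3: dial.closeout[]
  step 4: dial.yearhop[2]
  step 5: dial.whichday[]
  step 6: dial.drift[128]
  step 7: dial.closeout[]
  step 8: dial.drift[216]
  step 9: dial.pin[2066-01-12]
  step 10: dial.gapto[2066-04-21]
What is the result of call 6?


>> dial.pin(d=1843-12-02)
<< 1843-12-02
>> dial.pin(d=~it)
<< 1843-12-02
>> dial.closeout()
<< 1843-12-31
>> dial.yearhop(n=2)
<< 1845-12-31
>> dial.whichday()
<< Wednesday
>> dial.drift(n=128)
<< 1846-05-08
>> dial.closeout()
<< 1846-05-31
>> dial.drift(n=216)
<< 1847-01-02
>> dial.pin(d=2066-01-12)
<< 2066-01-12
>> dial.gapto(d=2066-04-21)
<< 99

Answer: 1846-05-08


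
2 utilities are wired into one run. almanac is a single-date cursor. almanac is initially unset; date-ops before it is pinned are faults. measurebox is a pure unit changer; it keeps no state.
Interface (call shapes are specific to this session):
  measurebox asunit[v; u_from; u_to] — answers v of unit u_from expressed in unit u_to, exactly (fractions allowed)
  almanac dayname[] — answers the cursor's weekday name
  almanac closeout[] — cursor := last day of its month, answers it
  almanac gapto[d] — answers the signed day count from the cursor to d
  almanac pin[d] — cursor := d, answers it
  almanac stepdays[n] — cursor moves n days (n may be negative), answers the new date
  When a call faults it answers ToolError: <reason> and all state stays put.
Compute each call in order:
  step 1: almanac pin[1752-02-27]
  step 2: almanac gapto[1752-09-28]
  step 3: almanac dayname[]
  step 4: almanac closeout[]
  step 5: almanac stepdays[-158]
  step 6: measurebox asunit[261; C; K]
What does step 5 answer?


CALL almanac pin[d='1752-02-27']
RET  1752-02-27
CALL almanac gapto[d='1752-09-28']
RET  214
CALL almanac dayname[]
RET  Sunday
CALL almanac closeout[]
RET  1752-02-29
CALL almanac stepdays[n='-158']
RET  1751-09-24
CALL measurebox asunit[v='261'; u_from='C'; u_to='K']
RET  10683/20

Answer: 1751-09-24


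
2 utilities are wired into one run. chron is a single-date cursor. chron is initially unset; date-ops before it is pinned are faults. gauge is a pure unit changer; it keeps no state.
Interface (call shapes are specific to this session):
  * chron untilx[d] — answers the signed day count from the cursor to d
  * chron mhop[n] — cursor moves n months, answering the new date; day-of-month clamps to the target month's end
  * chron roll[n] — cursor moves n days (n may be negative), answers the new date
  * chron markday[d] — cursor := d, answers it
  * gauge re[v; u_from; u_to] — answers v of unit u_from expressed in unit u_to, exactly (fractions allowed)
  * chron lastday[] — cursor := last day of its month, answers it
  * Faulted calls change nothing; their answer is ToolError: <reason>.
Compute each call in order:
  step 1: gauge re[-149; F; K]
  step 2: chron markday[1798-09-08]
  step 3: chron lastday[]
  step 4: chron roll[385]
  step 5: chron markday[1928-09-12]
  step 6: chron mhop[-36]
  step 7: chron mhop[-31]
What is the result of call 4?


Answer: 1799-10-20

Derivation:
% gauge re v='-149' u_from='F' u_to='K'
[out] 31067/180
% chron markday d='1798-09-08'
[out] 1798-09-08
% chron lastday
[out] 1798-09-30
% chron roll n='385'
[out] 1799-10-20
% chron markday d='1928-09-12'
[out] 1928-09-12
% chron mhop n='-36'
[out] 1925-09-12
% chron mhop n='-31'
[out] 1923-02-12


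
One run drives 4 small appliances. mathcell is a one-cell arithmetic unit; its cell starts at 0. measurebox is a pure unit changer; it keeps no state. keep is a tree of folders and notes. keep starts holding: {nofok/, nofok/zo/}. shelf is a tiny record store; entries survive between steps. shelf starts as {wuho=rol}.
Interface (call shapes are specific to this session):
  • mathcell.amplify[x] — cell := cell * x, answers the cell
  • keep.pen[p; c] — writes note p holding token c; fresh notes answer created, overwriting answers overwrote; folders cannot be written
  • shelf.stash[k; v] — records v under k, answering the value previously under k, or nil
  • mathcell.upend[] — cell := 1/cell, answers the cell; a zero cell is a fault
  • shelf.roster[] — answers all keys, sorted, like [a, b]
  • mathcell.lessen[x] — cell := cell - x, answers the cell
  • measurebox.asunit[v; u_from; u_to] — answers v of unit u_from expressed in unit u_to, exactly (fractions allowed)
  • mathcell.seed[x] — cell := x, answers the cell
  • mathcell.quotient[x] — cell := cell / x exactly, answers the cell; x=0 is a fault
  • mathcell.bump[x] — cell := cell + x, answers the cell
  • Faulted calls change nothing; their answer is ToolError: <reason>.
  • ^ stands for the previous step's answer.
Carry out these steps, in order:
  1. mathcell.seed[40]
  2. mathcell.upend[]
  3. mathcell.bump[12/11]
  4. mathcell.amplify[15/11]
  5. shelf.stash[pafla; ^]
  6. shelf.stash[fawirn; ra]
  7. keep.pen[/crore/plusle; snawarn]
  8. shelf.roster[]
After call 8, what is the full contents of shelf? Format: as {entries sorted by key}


I invoke seed using x='40', → 40.
Then upend, giving 1/40.
I use bump using x='12/11', and observe 491/440.
I call amplify using x='15/11', yielding 1473/968.
I use stash using k='pafla', v='^': nil.
Calling stash using k='fawirn', v='ra', yielding nil.
I invoke pen using p='/crore/plusle', c='snawarn', and get ToolError: no parent.
Calling roster, — result: [fawirn, pafla, wuho].

Answer: {fawirn=ra, pafla=1473/968, wuho=rol}


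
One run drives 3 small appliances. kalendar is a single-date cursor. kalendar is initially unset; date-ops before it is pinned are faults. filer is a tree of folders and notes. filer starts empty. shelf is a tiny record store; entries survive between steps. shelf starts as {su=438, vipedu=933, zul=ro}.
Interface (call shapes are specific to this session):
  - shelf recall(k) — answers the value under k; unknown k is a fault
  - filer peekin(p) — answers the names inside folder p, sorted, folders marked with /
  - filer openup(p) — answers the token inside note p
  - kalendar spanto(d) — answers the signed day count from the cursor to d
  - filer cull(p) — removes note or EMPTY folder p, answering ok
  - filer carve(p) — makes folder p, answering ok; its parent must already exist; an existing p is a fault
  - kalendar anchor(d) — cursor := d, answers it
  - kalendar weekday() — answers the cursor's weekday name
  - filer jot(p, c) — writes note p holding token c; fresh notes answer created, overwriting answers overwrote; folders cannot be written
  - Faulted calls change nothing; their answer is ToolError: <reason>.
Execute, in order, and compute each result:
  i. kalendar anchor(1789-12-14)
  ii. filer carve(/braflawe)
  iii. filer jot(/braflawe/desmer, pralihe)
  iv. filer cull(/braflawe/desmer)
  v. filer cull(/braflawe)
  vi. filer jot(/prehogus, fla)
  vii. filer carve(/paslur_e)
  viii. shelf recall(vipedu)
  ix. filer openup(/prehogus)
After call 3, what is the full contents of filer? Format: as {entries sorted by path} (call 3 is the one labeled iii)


;; kalendar anchor(d: 1789-12-14) ~> 1789-12-14
;; filer carve(p: /braflawe) ~> ok
;; filer jot(p: /braflawe/desmer, c: pralihe) ~> created
;; filer cull(p: /braflawe/desmer) ~> ok
;; filer cull(p: /braflawe) ~> ok
;; filer jot(p: /prehogus, c: fla) ~> created
;; filer carve(p: /paslur_e) ~> ok
;; shelf recall(k: vipedu) ~> 933
;; filer openup(p: /prehogus) ~> fla

Answer: {braflawe/, braflawe/desmer=pralihe}


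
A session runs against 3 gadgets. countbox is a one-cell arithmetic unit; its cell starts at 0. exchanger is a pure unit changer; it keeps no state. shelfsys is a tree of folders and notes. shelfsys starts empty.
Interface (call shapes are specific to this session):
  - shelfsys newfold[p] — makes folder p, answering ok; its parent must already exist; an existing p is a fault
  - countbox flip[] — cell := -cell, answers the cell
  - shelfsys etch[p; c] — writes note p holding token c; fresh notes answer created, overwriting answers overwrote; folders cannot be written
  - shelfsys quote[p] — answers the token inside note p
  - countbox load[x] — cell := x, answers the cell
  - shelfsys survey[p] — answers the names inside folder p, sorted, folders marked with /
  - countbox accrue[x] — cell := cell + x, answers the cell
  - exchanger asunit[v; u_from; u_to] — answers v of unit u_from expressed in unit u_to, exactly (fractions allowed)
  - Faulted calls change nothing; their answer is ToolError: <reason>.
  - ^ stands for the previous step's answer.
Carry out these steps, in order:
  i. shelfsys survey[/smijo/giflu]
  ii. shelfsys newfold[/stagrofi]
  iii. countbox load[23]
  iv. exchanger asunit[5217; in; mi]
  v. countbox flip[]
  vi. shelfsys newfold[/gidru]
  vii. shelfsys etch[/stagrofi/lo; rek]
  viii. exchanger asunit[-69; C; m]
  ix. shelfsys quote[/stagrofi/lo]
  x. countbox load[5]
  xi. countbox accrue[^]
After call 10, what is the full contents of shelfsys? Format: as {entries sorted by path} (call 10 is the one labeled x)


CALL shelfsys survey[p→/smijo/giflu]
RET  ToolError: not found
CALL shelfsys newfold[p→/stagrofi]
RET  ok
CALL countbox load[x→23]
RET  23
CALL exchanger asunit[v→5217; u_from→in; u_to→mi]
RET  1739/21120
CALL countbox flip[]
RET  -23
CALL shelfsys newfold[p→/gidru]
RET  ok
CALL shelfsys etch[p→/stagrofi/lo; c→rek]
RET  created
CALL exchanger asunit[v→-69; u_from→C; u_to→m]
RET  ToolError: incompatible units
CALL shelfsys quote[p→/stagrofi/lo]
RET  rek
CALL countbox load[x→5]
RET  5
CALL countbox accrue[x→^]
RET  10

Answer: {gidru/, stagrofi/, stagrofi/lo=rek}


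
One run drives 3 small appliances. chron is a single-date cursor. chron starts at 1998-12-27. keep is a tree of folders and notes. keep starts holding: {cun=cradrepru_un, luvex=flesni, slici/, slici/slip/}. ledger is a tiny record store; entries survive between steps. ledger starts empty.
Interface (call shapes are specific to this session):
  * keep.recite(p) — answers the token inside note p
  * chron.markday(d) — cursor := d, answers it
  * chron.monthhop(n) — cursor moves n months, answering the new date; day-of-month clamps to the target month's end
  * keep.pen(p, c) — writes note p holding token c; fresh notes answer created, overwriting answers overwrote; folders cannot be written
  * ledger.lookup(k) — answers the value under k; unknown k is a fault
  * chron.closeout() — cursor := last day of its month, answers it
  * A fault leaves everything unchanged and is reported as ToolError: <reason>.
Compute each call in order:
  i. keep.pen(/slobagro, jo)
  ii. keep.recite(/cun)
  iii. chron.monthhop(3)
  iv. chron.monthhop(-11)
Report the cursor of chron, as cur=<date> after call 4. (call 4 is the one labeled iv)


Answer: cur=1998-04-27

Derivation:
# 1. pen(p='/slobagro', c='jo') : created
# 2. recite(p='/cun') : cradrepru_un
# 3. monthhop(n='3') : 1999-03-27
# 4. monthhop(n='-11') : 1998-04-27


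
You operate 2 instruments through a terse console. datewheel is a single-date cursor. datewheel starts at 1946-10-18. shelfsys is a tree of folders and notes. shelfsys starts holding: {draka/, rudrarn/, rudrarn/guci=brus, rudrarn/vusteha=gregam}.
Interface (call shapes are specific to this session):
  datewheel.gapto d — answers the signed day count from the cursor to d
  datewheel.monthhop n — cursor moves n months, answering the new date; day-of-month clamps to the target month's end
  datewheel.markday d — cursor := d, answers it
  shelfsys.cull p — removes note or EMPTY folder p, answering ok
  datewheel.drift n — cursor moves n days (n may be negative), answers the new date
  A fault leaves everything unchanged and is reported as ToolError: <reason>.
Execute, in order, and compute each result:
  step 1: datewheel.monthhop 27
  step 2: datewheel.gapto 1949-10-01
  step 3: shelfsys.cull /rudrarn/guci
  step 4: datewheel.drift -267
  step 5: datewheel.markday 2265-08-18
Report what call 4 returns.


// 1. datewheel.monthhop(n=27) => 1949-01-18
// 2. datewheel.gapto(d=1949-10-01) => 256
// 3. shelfsys.cull(p=/rudrarn/guci) => ok
// 4. datewheel.drift(n=-267) => 1948-04-26
// 5. datewheel.markday(d=2265-08-18) => 2265-08-18

Answer: 1948-04-26
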